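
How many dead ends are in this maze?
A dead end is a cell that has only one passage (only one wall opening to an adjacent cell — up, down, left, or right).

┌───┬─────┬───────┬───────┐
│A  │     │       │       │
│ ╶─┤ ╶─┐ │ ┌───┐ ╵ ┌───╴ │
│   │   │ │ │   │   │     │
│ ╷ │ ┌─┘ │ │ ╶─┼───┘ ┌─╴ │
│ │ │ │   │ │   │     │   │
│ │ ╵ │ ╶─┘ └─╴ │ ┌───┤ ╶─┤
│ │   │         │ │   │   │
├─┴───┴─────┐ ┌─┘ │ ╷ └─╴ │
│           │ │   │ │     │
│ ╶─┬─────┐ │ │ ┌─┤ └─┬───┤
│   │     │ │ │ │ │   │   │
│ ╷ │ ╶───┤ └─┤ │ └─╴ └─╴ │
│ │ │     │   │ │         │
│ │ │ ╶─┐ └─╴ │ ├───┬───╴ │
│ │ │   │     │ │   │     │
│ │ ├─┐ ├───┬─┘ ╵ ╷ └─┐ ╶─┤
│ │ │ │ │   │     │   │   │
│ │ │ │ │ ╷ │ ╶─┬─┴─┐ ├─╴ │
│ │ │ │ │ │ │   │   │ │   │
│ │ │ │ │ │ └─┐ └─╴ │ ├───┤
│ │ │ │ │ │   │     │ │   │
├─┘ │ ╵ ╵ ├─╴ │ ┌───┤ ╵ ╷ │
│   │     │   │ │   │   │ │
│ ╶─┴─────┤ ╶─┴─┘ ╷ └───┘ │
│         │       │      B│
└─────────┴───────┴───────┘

Checking each cell for number of passages:

Dead ends found at positions:
  (0, 1)
  (1, 3)
  (1, 7)
  (3, 0)
  (5, 4)
  (5, 6)
  (5, 8)
  (5, 11)
  (7, 10)
  (8, 2)
  (9, 8)
  (9, 11)
  (10, 0)
  (11, 7)
  (12, 4)
Total dead ends: 15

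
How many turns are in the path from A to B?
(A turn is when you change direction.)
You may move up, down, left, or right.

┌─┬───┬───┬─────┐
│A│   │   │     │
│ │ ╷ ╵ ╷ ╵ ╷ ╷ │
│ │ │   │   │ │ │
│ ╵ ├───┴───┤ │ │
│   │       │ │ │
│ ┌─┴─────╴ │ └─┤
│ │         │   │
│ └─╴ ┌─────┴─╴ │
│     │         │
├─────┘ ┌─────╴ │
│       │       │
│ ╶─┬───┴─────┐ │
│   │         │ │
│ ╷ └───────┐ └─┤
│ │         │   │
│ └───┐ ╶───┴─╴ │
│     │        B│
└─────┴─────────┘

Directions: down, down, right, up, up, right, down, right, up, right, down, right, up, right, down, down, down, right, down, left, left, left, left, down, left, left, left, down, right, down, right, right, down, right, right, right, right
Number of turns: 23

Solution:

┌─┬───┬───┬─────┐
│A│↱ ↓│↱ ↓│↱ ↓  │
│ │ ╷ ╵ ╷ ╵ ╷ ╷ │
│↓│↑│↳ ↑│↳ ↑│↓│ │
│ ╵ ├───┴───┤ │ │
│↳ ↑│       │↓│ │
│ ┌─┴─────╴ │ └─┤
│ │         │↳ ↓│
│ └─╴ ┌─────┴─╴ │
│     │↓ ← ← ← ↲│
├─────┘ ┌─────╴ │
│↓ ← ← ↲│       │
│ ╶─┬───┴─────┐ │
│↳ ↓│         │ │
│ ╷ └───────┐ └─┤
│ │↳ → ↓    │   │
│ └───┐ ╶───┴─╴ │
│     │↳ → → → B│
└─────┴─────────┘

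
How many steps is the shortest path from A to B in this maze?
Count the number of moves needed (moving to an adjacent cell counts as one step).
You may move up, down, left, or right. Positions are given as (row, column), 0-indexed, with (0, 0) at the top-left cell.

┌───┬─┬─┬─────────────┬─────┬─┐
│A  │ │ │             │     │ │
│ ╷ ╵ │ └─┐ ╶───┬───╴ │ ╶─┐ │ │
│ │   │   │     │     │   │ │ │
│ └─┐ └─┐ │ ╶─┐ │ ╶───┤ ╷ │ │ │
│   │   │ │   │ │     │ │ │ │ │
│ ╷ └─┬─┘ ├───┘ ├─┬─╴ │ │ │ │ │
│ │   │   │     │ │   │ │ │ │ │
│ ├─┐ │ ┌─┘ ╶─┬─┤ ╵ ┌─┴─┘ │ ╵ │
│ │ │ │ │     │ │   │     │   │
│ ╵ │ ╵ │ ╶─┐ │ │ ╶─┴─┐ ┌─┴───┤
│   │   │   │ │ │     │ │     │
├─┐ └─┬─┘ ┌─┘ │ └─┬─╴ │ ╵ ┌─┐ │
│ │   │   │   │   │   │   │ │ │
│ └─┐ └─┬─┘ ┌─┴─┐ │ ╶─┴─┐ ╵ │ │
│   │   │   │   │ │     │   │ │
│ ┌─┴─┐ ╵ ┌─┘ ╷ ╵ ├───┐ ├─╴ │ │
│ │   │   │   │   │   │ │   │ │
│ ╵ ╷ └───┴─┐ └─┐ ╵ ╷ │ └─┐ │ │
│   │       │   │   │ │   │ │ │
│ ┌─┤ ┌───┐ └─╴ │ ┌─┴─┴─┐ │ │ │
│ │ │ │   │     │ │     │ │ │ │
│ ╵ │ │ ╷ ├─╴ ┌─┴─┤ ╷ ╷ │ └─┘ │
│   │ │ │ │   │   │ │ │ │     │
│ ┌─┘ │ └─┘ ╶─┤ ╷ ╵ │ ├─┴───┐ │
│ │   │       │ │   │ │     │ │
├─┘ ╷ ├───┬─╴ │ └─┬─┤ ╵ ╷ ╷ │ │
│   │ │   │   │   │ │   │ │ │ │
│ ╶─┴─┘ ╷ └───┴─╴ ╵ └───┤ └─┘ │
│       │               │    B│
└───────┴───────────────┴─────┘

Using BFS to find shortest path:
Start: (0, 0), End: (14, 14)
Path found:
(0,0) → (1,0) → (2,0) → (3,0) → (4,0) → (5,0) → (5,1) → (6,1) → (6,2) → (7,2) → (7,3) → (8,3) → (8,4) → (7,4) → (7,5) → (6,5) → (6,6) → (5,6) → (4,6) → (4,5) → (3,5) → (3,6) → (3,7) → (2,7) → (1,7) → (1,6) → (1,5) → (0,5) → (0,6) → (0,7) → (0,8) → (0,9) → (0,10) → (1,10) → (1,9) → (1,8) → (2,8) → (2,9) → (2,10) → (3,10) → (3,9) → (4,9) → (4,8) → (5,8) → (5,9) → (5,10) → (6,10) → (6,9) → (7,9) → (7,10) → (7,11) → (8,11) → (9,11) → (9,12) → (10,12) → (11,12) → (11,13) → (11,14) → (12,14) → (13,14) → (14,14)
Number of steps: 60

Solution:

┌───┬─┬─┬─────────────┬─────┬─┐
│A  │ │ │  ↱ → → → → ↓│     │ │
│ ╷ ╵ │ └─┐ ╶───┬───╴ │ ╶─┐ │ │
│↓│   │   │↑ ← ↰│↓ ← ↲│   │ │ │
│ └─┐ └─┐ │ ╶─┐ │ ╶───┤ ╷ │ │ │
│↓  │   │ │   │↑│↳ → ↓│ │ │ │ │
│ ╷ └─┬─┘ ├───┘ ├─┬─╴ │ │ │ │ │
│↓│   │   │↱ → ↑│ │↓ ↲│ │ │ │ │
│ ├─┐ │ ┌─┘ ╶─┬─┤ ╵ ┌─┴─┘ │ ╵ │
│↓│ │ │ │  ↑ ↰│ │↓ ↲│     │   │
│ ╵ │ ╵ │ ╶─┐ │ │ ╶─┴─┐ ┌─┴───┤
│↳ ↓│   │   │↑│ │↳ → ↓│ │     │
├─┐ └─┬─┘ ┌─┘ │ └─┬─╴ │ ╵ ┌─┐ │
│ │↳ ↓│   │↱ ↑│   │↓ ↲│   │ │ │
│ └─┐ └─┬─┘ ┌─┴─┐ │ ╶─┴─┐ ╵ │ │
│   │↳ ↓│↱ ↑│   │ │↳ → ↓│   │ │
│ ┌─┴─┐ ╵ ┌─┘ ╷ ╵ ├───┐ ├─╴ │ │
│ │   │↳ ↑│   │   │   │↓│   │ │
│ ╵ ╷ └───┴─┐ └─┐ ╵ ╷ │ └─┐ │ │
│   │       │   │   │ │↳ ↓│ │ │
│ ┌─┤ ┌───┐ └─╴ │ ┌─┴─┴─┐ │ │ │
│ │ │ │   │     │ │     │↓│ │ │
│ ╵ │ │ ╷ ├─╴ ┌─┴─┤ ╷ ╷ │ └─┘ │
│   │ │ │ │   │   │ │ │ │↳ → ↓│
│ ┌─┘ │ └─┘ ╶─┤ ╷ ╵ │ ├─┴───┐ │
│ │   │       │ │   │ │     │↓│
├─┘ ╷ ├───┬─╴ │ └─┬─┤ ╵ ╷ ╷ │ │
│   │ │   │   │   │ │   │ │ │↓│
│ ╶─┴─┘ ╷ └───┴─╴ ╵ └───┤ └─┘ │
│       │               │    B│
└───────┴───────────────┴─────┘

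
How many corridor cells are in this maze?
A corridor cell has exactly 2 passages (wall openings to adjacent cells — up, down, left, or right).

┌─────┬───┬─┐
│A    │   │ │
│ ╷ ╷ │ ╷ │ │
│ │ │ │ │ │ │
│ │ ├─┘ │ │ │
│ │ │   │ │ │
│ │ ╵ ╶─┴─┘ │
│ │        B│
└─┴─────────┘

Counting cells with exactly 2 passages:
Total corridor cells: 18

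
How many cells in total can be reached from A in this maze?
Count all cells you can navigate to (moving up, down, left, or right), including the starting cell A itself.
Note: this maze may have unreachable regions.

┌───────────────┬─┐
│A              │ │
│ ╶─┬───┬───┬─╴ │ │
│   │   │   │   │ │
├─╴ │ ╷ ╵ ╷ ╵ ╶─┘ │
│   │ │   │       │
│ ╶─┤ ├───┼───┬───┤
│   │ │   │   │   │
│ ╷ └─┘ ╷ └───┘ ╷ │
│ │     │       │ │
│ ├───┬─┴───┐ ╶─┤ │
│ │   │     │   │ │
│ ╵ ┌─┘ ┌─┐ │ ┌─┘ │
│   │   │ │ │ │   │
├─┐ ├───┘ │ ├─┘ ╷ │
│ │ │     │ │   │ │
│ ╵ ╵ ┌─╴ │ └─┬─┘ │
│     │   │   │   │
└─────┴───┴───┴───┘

Using BFS/flood-fill to find all reachable cells from A:
Maze size: 9 × 9 = 81 total cells
11 cell(s) are walled off and cannot be reached from A.
Reachable cells: 70

Reachable region (· marks reachable cells):

┌───────────────┬─┐
│A · · · · · · ·│·│
│ ╶─┬───┬───┬─╴ │ │
│· ·│· ·│· ·│· ·│·│
├─╴ │ ╷ ╵ ╷ ╵ ╶─┘ │
│· ·│·│· ·│· · · ·│
│ ╶─┤ ├───┼───┬───┤
│· ·│·│· ·│   │· ·│
│ ╷ └─┘ ╷ └───┘ ╷ │
│·│· · ·│· · · ·│·│
│ ├───┬─┴───┐ ╶─┤ │
│·│· ·│     │· ·│·│
│ ╵ ┌─┘ ┌─┐ │ ┌─┘ │
│· ·│   │·│ │·│· ·│
├─┐ ├───┘ │ ├─┘ ╷ │
│·│·│· · ·│ │· ·│·│
│ ╵ ╵ ┌─╴ │ └─┬─┘ │
│· · ·│· ·│   │· ·│
└─────┴───┴───┴───┘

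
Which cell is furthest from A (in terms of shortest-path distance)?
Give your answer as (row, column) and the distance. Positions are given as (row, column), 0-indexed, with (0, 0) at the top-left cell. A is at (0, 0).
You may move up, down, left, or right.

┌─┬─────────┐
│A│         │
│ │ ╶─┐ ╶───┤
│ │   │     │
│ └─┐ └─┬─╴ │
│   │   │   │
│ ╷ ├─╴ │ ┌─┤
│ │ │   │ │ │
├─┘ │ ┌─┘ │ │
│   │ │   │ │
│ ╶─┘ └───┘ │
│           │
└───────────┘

Computing BFS distances from A to all cells:
Furthest cell: (4, 3)
Distance: 27 steps

Path from A to the furthest cell:

┌─┬─────────┐
│A│↱ → ↓    │
│ │ ╶─┐ ╶───┤
│↓│↑ ↰│↳ → ↓│
│ └─┐ └─┬─╴ │
│↳ ↓│↑ ↰│↓ ↲│
│ ╷ ├─╴ │ ┌─┤
│ │↓│↱ ↑│↓│ │
├─┘ │ ┌─┘ │ │
│↓ ↲│↑│B ↲│ │
│ ╶─┘ └───┘ │
│↳ → ↑      │
└───────────┘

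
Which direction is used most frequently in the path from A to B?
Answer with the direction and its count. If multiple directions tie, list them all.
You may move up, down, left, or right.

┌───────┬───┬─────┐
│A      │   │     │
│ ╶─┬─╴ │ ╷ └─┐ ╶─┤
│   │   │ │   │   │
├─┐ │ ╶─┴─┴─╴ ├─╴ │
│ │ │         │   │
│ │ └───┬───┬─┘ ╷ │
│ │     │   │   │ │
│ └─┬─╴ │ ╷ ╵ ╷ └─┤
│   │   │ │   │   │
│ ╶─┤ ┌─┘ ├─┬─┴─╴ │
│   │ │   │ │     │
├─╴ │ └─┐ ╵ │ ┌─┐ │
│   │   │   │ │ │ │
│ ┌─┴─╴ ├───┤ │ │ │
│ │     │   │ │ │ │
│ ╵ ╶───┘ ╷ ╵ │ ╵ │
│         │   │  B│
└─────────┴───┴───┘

Directions: down, right, down, down, right, right, down, left, down, down, right, down, left, left, down, right, right, right, up, right, down, right, up, up, up, right, right, down, down, down
Counts: {'down': 12, 'right': 11, 'left': 3, 'up': 4}
Most common: down (12 times)

Solution:

┌───────┬───┬─────┐
│A      │   │     │
│ ╶─┬─╴ │ ╷ └─┐ ╶─┤
│↳ ↓│   │ │   │   │
├─┐ │ ╶─┴─┴─╴ ├─╴ │
│ │↓│         │   │
│ │ └───┬───┬─┘ ╷ │
│ │↳ → ↓│   │   │ │
│ └─┬─╴ │ ╷ ╵ ╷ └─┤
│   │↓ ↲│ │   │   │
│ ╶─┤ ┌─┘ ├─┬─┴─╴ │
│   │↓│   │ │↱ → ↓│
├─╴ │ └─┐ ╵ │ ┌─┐ │
│   │↳ ↓│   │↑│ │↓│
│ ┌─┴─╴ ├───┤ │ │ │
│ │↓ ← ↲│↱ ↓│↑│ │↓│
│ ╵ ╶───┘ ╷ ╵ │ ╵ │
│  ↳ → → ↑│↳ ↑│  B│
└─────────┴───┴───┘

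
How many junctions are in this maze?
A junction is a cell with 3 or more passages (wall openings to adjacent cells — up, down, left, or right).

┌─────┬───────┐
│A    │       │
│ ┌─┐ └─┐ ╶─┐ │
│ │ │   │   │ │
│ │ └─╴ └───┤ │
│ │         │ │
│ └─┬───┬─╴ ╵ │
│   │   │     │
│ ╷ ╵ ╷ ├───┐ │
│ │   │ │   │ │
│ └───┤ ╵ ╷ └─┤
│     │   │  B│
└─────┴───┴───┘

Checking each cell for number of passages:

Junctions found (3+ passages):
  (0, 4): 3 passages
  (2, 3): 3 passages
  (3, 0): 3 passages
  (3, 5): 3 passages
  (3, 6): 3 passages
Total junctions: 5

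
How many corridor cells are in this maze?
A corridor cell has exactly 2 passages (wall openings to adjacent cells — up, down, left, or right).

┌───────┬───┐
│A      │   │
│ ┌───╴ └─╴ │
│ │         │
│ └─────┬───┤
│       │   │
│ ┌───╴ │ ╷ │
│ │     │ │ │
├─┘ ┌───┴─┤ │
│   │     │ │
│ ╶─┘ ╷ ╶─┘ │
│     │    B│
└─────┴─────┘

Counting cells with exactly 2 passages:
Total corridor cells: 28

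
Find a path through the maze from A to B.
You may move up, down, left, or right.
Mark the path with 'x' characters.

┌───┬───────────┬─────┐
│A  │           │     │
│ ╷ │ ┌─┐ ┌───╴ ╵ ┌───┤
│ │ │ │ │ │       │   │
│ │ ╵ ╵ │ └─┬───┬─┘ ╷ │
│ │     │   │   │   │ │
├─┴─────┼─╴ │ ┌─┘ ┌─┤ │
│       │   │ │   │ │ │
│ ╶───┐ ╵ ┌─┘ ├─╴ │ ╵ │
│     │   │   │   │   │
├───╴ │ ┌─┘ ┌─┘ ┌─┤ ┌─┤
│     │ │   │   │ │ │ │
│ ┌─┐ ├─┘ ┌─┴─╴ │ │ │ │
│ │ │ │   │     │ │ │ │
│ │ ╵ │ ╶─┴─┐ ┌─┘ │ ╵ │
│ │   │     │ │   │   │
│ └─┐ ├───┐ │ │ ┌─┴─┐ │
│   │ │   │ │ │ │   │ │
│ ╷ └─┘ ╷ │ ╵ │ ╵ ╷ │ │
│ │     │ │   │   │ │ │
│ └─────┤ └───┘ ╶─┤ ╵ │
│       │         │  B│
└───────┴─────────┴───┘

Finding the shortest path through the maze:
Path length: 46 steps
Directions: right → down → down → right → up → up → right → right → down → down → right → down → left → down → left → up → left → left → left → down → right → right → down → left → left → down → down → down → right → down → right → right → up → right → down → down → right → right → right → up → right → up → right → down → down → right

Solution:

┌───┬───────────┬─────┐
│A x│x x x      │     │
│ ╷ │ ┌─┐ ┌───╴ ╵ ┌───┤
│ │x│x│ │x│       │   │
│ │ ╵ ╵ │ └─┬───┬─┘ ╷ │
│ │x x  │x x│   │   │ │
├─┴─────┼─╴ │ ┌─┘ ┌─┤ │
│x x x x│x x│ │   │ │ │
│ ╶───┐ ╵ ┌─┘ ├─╴ │ ╵ │
│x x x│x x│   │   │   │
├───╴ │ ┌─┘ ┌─┘ ┌─┤ ┌─┤
│x x x│ │   │   │ │ │ │
│ ┌─┐ ├─┘ ┌─┴─╴ │ │ │ │
│x│ │ │   │     │ │ │ │
│ │ ╵ │ ╶─┴─┐ ┌─┘ │ ╵ │
│x│   │     │ │   │   │
│ └─┐ ├───┐ │ │ ┌─┴─┐ │
│x x│ │x x│ │ │ │x x│ │
│ ╷ └─┘ ╷ │ ╵ │ ╵ ╷ │ │
│ │x x x│x│   │x x│x│ │
│ └─────┤ └───┘ ╶─┤ ╵ │
│       │x x x x  │x B│
└───────┴─────────┴───┘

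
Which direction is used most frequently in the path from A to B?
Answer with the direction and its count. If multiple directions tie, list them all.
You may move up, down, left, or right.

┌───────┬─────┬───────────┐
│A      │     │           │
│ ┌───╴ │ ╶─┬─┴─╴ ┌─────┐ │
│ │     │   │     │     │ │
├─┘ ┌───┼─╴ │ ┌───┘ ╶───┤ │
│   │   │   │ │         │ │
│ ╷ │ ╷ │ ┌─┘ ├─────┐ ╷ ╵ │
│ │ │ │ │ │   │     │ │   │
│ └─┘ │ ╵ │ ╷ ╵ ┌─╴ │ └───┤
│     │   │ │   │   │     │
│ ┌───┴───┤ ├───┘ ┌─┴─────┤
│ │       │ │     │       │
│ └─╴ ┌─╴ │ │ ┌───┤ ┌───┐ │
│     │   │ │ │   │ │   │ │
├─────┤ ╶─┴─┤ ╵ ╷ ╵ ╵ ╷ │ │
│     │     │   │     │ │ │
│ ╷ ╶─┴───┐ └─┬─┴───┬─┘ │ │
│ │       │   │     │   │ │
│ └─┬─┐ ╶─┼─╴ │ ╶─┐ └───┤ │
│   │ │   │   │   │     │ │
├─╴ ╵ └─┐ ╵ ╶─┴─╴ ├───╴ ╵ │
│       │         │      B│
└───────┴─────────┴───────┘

Directions: right, right, right, down, left, left, down, left, down, down, down, down, right, right, up, right, right, down, left, down, right, right, down, right, down, left, down, right, right, right, up, left, up, right, right, down, right, right, down, right
Counts: {'right': 18, 'down': 13, 'left': 6, 'up': 3}
Most common: right (18 times)

Solution:

┌───────┬─────┬───────────┐
│A → → ↓│     │           │
│ ┌───╴ │ ╶─┬─┴─╴ ┌─────┐ │
│ │↓ ← ↲│   │     │     │ │
├─┘ ┌───┼─╴ │ ┌───┘ ╶───┤ │
│↓ ↲│   │   │ │         │ │
│ ╷ │ ╷ │ ┌─┘ ├─────┐ ╷ ╵ │
│↓│ │ │ │ │   │     │ │   │
│ └─┘ │ ╵ │ ╷ ╵ ┌─╴ │ └───┤
│↓    │   │ │   │   │     │
│ ┌───┴───┤ ├───┘ ┌─┴─────┤
│↓│  ↱ → ↓│ │     │       │
│ └─╴ ┌─╴ │ │ ┌───┤ ┌───┐ │
│↳ → ↑│↓ ↲│ │ │   │ │   │ │
├─────┤ ╶─┴─┤ ╵ ╷ ╵ ╵ ╷ │ │
│     │↳ → ↓│   │     │ │ │
│ ╷ ╶─┴───┐ └─┬─┴───┬─┘ │ │
│ │       │↳ ↓│↱ → ↓│   │ │
│ └─┬─┐ ╶─┼─╴ │ ╶─┐ └───┤ │
│   │ │   │↓ ↲│↑ ↰│↳ → ↓│ │
├─╴ ╵ └─┐ ╵ ╶─┴─╴ ├───╴ ╵ │
│       │  ↳ → → ↑│    ↳ B│
└───────┴─────────┴───────┘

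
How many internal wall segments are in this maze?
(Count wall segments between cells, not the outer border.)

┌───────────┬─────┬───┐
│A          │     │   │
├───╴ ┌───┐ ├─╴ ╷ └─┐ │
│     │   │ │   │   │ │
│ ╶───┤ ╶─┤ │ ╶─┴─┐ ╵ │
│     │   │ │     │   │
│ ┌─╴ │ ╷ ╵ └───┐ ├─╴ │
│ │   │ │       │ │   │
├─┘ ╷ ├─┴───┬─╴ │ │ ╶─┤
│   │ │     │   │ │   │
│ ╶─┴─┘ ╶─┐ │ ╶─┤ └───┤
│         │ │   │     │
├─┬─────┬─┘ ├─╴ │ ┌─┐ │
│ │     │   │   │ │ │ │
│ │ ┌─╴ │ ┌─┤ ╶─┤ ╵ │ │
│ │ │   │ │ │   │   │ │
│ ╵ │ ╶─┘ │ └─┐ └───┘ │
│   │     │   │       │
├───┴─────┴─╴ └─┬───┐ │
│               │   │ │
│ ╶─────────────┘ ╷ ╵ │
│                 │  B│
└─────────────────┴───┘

Counting internal wall segments:
Total internal walls: 100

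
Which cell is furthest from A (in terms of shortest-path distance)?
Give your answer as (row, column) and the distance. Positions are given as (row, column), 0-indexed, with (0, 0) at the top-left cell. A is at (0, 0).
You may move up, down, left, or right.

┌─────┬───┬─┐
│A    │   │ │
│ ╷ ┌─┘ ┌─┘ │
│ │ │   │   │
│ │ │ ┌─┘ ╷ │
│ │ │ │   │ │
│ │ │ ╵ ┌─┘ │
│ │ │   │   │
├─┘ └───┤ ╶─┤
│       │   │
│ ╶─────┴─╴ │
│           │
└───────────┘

Computing BFS distances from A to all cells:
Furthest cell: (0, 4)
Distance: 28 steps

Path from A to the furthest cell:

┌─────┬───┬─┐
│A ↓  │↱ B│ │
│ ╷ ┌─┘ ┌─┘ │
│ │↓│↱ ↑│↓ ↰│
│ │ │ ┌─┘ ╷ │
│ │↓│↑│↓ ↲│↑│
│ │ │ ╵ ┌─┘ │
│ │↓│↑ ↲│↱ ↑│
├─┘ └───┤ ╶─┤
│↓ ↲    │↑ ↰│
│ ╶─────┴─╴ │
│↳ → → → → ↑│
└───────────┘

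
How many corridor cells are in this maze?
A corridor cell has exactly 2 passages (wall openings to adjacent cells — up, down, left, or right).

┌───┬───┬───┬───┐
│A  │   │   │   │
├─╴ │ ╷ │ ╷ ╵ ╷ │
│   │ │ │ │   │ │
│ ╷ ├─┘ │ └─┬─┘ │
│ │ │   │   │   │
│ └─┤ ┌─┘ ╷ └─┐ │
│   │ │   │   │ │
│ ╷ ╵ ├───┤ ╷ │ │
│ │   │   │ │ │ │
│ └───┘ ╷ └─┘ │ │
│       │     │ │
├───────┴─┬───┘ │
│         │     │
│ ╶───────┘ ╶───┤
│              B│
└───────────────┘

Counting cells with exactly 2 passages:
Total corridor cells: 50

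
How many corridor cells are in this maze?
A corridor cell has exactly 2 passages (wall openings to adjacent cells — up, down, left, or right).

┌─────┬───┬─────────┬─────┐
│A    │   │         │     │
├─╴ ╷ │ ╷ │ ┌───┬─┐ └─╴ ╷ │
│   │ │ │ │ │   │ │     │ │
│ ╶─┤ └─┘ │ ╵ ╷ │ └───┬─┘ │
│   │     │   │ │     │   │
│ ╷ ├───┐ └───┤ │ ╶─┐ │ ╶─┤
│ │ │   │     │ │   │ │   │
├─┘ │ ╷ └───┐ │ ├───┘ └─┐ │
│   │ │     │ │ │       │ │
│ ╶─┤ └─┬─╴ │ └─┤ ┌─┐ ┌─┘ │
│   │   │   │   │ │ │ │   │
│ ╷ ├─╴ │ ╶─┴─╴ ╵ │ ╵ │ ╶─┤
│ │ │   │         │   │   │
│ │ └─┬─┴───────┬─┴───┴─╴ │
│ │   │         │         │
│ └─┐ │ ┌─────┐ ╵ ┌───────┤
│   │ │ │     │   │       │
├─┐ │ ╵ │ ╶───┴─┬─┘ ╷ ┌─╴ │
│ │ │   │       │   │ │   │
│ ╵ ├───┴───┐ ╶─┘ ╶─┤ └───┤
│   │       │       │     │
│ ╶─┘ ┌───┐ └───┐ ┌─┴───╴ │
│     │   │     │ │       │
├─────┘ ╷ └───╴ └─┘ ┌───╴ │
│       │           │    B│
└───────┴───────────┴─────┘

Counting cells with exactly 2 passages:
Total corridor cells: 137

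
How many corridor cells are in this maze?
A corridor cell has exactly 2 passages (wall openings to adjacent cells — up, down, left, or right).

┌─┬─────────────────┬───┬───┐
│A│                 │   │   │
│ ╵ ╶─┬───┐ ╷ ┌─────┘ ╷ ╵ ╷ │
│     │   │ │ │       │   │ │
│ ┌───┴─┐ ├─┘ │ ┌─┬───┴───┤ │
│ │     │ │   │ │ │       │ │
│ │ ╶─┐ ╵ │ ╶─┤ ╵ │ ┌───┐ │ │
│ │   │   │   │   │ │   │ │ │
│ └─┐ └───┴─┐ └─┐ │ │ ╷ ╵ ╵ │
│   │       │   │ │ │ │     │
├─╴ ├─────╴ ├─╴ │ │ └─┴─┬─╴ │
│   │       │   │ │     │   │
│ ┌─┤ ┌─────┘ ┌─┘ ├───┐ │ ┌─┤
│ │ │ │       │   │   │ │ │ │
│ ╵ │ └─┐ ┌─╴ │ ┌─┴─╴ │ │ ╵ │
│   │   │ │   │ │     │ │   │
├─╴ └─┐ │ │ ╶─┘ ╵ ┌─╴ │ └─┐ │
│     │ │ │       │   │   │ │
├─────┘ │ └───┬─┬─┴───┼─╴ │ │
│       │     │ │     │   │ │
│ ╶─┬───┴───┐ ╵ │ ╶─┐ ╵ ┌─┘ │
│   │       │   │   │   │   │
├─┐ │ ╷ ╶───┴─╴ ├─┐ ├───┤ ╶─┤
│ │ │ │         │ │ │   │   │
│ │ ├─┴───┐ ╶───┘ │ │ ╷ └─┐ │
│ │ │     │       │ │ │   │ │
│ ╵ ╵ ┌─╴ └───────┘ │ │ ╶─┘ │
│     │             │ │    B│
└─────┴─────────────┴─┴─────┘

Counting cells with exactly 2 passages:
Total corridor cells: 154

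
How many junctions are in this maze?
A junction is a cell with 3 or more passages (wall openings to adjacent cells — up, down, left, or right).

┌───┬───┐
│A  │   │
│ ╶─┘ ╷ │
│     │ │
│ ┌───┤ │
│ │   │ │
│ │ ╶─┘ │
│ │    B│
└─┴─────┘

Checking each cell for number of passages:

Junctions found (3+ passages):
  (1, 0): 3 passages
Total junctions: 1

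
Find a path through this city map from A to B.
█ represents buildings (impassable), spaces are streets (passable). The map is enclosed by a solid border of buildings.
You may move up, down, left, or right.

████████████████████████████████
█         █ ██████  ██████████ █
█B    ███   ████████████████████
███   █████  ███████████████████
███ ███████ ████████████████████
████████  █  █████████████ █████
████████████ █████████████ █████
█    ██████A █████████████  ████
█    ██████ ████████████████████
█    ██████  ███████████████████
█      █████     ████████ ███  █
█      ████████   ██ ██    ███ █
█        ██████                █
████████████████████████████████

Finding the shortest path from A to B:
Movement: cardinal only
Path length: 19 steps
Directions: right → up → up → left → up → up → up → left → left → up → left → left → left → left → down → left → left → left → left

Solution:

████████████████████████████████
█    ↓←←←↰█ ██████  ██████████ █
█B←←←↲███↑←↰████████████████████
███   █████↑ ███████████████████
███ ███████↑████████████████████
████████  █↑↰█████████████ █████
████████████↑█████████████ █████
█    ██████A↑█████████████  ████
█    ██████ ████████████████████
█    ██████  ███████████████████
█      █████     ████████ ███  █
█      ████████   ██ ██    ███ █
█        ██████                █
████████████████████████████████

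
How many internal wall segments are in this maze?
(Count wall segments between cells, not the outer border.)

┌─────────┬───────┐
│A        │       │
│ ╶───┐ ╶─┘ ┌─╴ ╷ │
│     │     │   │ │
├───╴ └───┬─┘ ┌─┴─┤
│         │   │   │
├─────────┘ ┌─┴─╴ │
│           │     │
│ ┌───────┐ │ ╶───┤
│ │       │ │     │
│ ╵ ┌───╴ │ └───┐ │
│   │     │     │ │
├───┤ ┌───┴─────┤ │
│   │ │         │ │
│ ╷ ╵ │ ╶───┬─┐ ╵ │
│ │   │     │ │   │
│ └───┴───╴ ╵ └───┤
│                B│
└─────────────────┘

Counting internal wall segments:
Total internal walls: 64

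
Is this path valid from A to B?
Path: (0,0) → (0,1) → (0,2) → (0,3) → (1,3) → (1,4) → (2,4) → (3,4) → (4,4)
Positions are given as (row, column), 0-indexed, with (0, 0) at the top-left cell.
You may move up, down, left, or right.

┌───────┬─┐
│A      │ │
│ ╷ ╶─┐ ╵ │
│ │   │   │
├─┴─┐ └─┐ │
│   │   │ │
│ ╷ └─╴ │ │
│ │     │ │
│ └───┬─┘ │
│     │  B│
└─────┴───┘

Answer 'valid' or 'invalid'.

Checking path validity:
Result: All consecutive moves are passable.

valid

Correct solution:

┌───────┬─┐
│A → → ↓│ │
│ ╷ ╶─┐ ╵ │
│ │   │↳ ↓│
├─┴─┐ └─┐ │
│   │   │↓│
│ ╷ └─╴ │ │
│ │     │↓│
│ └───┬─┘ │
│     │  B│
└─────┴───┘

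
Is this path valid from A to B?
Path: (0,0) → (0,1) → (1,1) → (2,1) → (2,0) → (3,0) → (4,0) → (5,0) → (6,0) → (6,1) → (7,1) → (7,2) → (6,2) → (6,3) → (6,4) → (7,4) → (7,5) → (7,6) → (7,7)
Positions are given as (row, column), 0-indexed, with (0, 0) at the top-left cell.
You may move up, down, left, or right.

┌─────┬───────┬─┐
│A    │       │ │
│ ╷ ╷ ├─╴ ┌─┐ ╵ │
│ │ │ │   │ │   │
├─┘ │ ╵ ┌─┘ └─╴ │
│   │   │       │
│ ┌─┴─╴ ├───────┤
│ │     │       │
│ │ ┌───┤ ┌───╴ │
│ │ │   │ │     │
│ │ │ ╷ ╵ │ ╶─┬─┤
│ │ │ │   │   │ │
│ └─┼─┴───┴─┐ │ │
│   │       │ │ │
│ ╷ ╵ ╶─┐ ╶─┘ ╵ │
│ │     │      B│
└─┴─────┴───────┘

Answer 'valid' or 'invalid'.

Checking path validity:
Result: All consecutive moves are passable.

valid

Correct solution:

┌─────┬───────┬─┐
│A ↓  │       │ │
│ ╷ ╷ ├─╴ ┌─┐ ╵ │
│ │↓│ │   │ │   │
├─┘ │ ╵ ┌─┘ └─╴ │
│↓ ↲│   │       │
│ ┌─┴─╴ ├───────┤
│↓│     │       │
│ │ ┌───┤ ┌───╴ │
│↓│ │   │ │     │
│ │ │ ╷ ╵ │ ╶─┬─┤
│↓│ │ │   │   │ │
│ └─┼─┴───┴─┐ │ │
│↳ ↓│↱ → ↓  │ │ │
│ ╷ ╵ ╶─┐ ╶─┘ ╵ │
│ │↳ ↑  │↳ → → B│
└─┴─────┴───────┘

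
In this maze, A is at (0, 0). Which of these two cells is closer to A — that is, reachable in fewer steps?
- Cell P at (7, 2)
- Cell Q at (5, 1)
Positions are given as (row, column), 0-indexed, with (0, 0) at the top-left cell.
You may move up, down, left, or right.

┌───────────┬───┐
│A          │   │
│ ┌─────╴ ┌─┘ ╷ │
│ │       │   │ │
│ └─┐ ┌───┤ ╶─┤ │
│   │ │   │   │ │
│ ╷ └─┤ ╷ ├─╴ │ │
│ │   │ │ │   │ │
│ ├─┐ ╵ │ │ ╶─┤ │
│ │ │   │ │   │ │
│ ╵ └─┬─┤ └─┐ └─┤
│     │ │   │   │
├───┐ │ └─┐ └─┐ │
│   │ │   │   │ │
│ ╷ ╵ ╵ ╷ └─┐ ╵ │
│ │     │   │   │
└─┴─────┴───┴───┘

Shortest path A → P at (7, 2): 9 steps
Shortest path A → Q at (5, 1): 6 steps

Q is closer (6 steps vs 9 steps).

Path to P:

┌───────────┬───┐
│A          │   │
│ ┌─────╴ ┌─┘ ╷ │
│↓│       │   │ │
│ └─┐ ┌───┤ ╶─┤ │
│↓  │ │   │   │ │
│ ╷ └─┤ ╷ ├─╴ │ │
│↓│   │ │ │   │ │
│ ├─┐ ╵ │ │ ╶─┤ │
│↓│ │   │ │   │ │
│ ╵ └─┬─┤ └─┐ └─┤
│↳ → ↓│ │   │   │
├───┐ │ └─┐ └─┐ │
│   │↓│   │   │ │
│ ╷ ╵ ╵ ╷ └─┐ ╵ │
│ │  P  │   │   │
└─┴─────┴───┴───┘

Path to Q:

┌───────────┬───┐
│A          │   │
│ ┌─────╴ ┌─┘ ╷ │
│↓│       │   │ │
│ └─┐ ┌───┤ ╶─┤ │
│↓  │ │   │   │ │
│ ╷ └─┤ ╷ ├─╴ │ │
│↓│   │ │ │   │ │
│ ├─┐ ╵ │ │ ╶─┤ │
│↓│ │   │ │   │ │
│ ╵ └─┬─┤ └─┐ └─┤
│↳ Q  │ │   │   │
├───┐ │ └─┐ └─┐ │
│   │ │   │   │ │
│ ╷ ╵ ╵ ╷ └─┐ ╵ │
│ │     │   │   │
└─┴─────┴───┴───┘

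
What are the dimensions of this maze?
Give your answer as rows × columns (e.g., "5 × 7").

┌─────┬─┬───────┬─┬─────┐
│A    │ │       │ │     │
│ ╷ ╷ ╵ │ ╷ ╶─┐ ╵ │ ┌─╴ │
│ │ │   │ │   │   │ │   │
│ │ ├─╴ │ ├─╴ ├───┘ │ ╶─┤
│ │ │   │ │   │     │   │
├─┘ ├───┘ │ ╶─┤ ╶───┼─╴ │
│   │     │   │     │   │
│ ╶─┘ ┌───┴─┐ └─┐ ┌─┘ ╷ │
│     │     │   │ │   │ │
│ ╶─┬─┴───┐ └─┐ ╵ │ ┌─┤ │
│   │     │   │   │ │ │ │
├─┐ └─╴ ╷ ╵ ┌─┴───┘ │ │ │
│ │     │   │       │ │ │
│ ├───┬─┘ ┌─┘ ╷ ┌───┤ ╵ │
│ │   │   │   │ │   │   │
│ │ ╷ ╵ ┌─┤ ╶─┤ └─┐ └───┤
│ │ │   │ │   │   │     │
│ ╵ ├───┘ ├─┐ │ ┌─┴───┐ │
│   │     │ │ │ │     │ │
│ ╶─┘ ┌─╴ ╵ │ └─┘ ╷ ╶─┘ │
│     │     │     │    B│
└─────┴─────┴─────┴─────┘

Counting the maze dimensions:
Rows (vertical): 11
Columns (horizontal): 12
Dimensions: 11 × 12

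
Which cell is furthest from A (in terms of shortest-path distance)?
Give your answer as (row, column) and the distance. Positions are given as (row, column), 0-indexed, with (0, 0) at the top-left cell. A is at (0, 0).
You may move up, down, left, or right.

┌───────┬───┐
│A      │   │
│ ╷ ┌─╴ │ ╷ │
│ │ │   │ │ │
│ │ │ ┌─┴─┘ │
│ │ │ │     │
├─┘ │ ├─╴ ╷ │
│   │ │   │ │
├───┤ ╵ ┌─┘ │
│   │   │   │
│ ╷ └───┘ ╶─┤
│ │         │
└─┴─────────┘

Computing BFS distances from A to all cells:
Furthest cell: (5, 0)
Distance: 23 steps

Path from A to the furthest cell:

┌───────┬───┐
│A → → ↓│   │
│ ╷ ┌─╴ │ ╷ │
│ │ │↓ ↲│ │ │
│ │ │ ┌─┴─┘ │
│ │ │↓│  ↱ ↓│
├─┘ │ ├─╴ ╷ │
│   │↓│↱ ↑│↓│
├───┤ ╵ ┌─┘ │
│↓ ↰│↳ ↑│↓ ↲│
│ ╷ └───┘ ╶─┤
│B│↑ ← ← ↲  │
└─┴─────────┘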